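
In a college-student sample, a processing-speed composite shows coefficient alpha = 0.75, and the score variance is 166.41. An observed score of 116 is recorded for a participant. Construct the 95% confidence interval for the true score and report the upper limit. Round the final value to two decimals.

SD = √166.41 = 12.900
SEM = 12.900*√(1 − 0.750) ≈ 6.450
Half-width = 1.96*6.450 ≈ 12.642
Upper bound: 116 + 12.642 = 128.642

128.64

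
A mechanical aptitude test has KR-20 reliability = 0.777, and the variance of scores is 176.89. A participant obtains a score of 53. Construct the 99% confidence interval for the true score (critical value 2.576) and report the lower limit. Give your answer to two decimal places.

36.82

SD = √176.89 ≈ 13.300
SEM = 13.300×√(1 − 0.777) ≈ 6.281
Margin = 2.576 × 6.281 ≈ 16.179
Lower limit = 53 − 16.179 ≈ 36.821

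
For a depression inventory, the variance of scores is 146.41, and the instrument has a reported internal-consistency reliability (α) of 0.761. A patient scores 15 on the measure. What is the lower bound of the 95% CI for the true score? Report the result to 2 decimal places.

3.41

SD = √146.41 ≈ 12.1000
The standard error of measurement is 12.1000·√(1 − 0.7610) ≈ 12.1000·0.4889 ≈ 5.9154.
Half-width = 1.96·5.9154 ≈ 11.5942
Lower limit = 15 − 11.5942 ≈ 3.4058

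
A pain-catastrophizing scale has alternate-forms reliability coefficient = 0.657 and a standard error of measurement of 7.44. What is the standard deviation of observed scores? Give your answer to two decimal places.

σ = SEM·(1 − r)^(−1/2) ≈ 7.44·1.707 ≈ 12.704

12.70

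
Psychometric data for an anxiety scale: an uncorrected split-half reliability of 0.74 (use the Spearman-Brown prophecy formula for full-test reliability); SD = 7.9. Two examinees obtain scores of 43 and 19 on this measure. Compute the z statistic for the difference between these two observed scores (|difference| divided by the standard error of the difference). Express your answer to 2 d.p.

r_full = 2·0.74 / (1 + 0.74) ≈ 0.8506
SEM = 7.9000·√(1 − 0.8506) ≈ 3.0538
SE_diff = √2 · SEM ≈ 4.3187
z = |43 − 19| / 4.3187 = 24 / 4.3187 ≈ 5.5572

5.56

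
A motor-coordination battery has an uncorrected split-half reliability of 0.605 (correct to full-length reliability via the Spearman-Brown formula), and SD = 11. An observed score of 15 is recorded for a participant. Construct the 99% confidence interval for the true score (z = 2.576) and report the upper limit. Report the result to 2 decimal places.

Spearman-Brown: r = 2(0.605) / (1 + 0.605) = 1.2100 / 1.6050 ≈ 0.7539
SEM = 11.0000 * √(1 − 0.7539) = 11.0000 * √0.2461 ≈ 11.0000 * 0.4961 ≈ 5.4570
Half-width = 2.576*5.4570 ≈ 14.0572
Upper limit = 15 + 14.0572 ≈ 29.0572

29.06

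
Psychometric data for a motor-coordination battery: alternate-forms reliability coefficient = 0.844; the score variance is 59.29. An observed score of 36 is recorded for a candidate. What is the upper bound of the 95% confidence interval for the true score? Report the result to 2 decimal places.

SD = √59.29 ≈ 7.7000
SEM = 7.7000·√(1 − 0.8440) ≈ 3.0413
1.96 · SEM ≈ 5.9609
Upper bound: 36 + 5.9609 = 41.9609

41.96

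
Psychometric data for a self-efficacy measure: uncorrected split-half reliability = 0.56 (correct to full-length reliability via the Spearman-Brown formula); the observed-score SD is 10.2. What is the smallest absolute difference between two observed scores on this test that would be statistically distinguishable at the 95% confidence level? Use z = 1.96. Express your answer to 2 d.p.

15.02

r_full = 2·0.56 / (1 + 0.56) ≈ 0.71795
SEM = 10.20000 × √(1 − 0.71795) = 10.20000 × √0.28205 ≈ 10.20000 × 0.53109 ≈ 5.41707
Standard error of the difference = 5.41707·√2 ≈ 7.66089
Smallest detectable difference = 1.96×7.66089 ≈ 15.01534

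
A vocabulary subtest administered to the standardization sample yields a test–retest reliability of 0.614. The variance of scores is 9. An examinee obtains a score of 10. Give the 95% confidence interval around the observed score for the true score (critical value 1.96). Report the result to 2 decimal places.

[6.35, 13.65]

SD = √9 ≈ 3.0000
SEM = 3.0000·√(1 − 0.6140) ≈ 1.8639
Half-width = 1.96·1.8639 ≈ 3.6532
Interval: (6.3468, 13.6532)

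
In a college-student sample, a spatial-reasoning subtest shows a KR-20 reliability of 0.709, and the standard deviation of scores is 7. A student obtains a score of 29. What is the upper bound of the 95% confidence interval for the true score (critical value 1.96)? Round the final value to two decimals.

36.40

SEM = 7.0000 × √(1 − 0.7090) = 7.0000 × √0.2910 ≈ 7.0000 × 0.5394 ≈ 3.7761
Half-width = 1.96×3.7761 ≈ 7.4012
Upper limit = 29 + 7.4012 ≈ 36.4012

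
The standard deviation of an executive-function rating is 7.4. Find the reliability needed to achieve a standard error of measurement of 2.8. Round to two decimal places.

r = 1 − (2.8000/7.4)² ≈ 1 − 0.1432 ≈ 0.8568

0.86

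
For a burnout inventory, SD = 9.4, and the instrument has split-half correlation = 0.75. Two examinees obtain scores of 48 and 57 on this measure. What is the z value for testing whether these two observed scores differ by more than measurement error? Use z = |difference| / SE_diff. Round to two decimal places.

Spearman-Brown: r = 2(0.75) / (1 + 0.75) = 1.50000 / 1.75000 ≈ 0.85714
SEM = 9.40000 × √(1 − 0.85714) = 9.40000 × √0.14286 ≈ 9.40000 × 0.37796 ≈ 3.55287
SE_diff = SEM × √2 ≈ 3.55287 × 1.41421 ≈ 5.02451
z = 9 / 5.02451 ≈ 1.79122

1.79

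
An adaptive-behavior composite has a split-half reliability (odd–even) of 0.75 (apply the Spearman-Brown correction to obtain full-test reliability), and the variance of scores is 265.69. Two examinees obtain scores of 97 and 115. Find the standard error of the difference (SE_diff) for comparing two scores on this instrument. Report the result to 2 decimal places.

8.71

SD = √265.69 = 16.3000
Full-length reliability (Spearman-Brown) = 2(0.75)/(1+0.75) ≈ 0.8571
SEM = 16.3000 × √(1 − 0.8571) = 16.3000 × √0.1429 ≈ 16.3000 × 0.3780 ≈ 6.1608
SE_diff = SEM × √2 ≈ 6.1608 × 1.4142 ≈ 8.7127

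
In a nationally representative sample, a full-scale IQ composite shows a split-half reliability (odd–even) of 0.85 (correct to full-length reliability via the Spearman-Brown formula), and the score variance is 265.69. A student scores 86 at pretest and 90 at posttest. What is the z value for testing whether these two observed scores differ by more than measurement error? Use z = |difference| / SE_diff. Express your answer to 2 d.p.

SD = √265.69 = 16.300
Spearman-Brown: r = 2(0.85) / (1 + 0.85) = 1.700 / 1.850 ≈ 0.919
SEM = 16.300 * √(1 − 0.919) = 16.300 * √0.081 ≈ 16.300 * 0.285 ≈ 4.641
Standard error of the difference = 4.641·√2 ≈ 6.564
z = |86 − 90| / 6.564 = 4 / 6.564 ≈ 0.609

0.61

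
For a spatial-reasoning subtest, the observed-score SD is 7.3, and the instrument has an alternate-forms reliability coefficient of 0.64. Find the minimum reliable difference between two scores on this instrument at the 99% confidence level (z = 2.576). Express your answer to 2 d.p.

15.96

SEM = 7.3000 × √(1 − 0.6400) = 7.3000 × √0.3600 ≈ 7.3000 × 0.6000 ≈ 4.3800
SE_diff = √2 × SEM ≈ 6.1943
Smallest detectable difference = 2.576×6.1943 ≈ 15.9564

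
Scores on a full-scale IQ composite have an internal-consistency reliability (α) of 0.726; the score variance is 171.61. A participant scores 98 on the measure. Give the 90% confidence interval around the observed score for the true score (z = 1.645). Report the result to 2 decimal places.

[86.72, 109.28]

σ = 171.61^(1/2) = 13.1000
SEM = 13.1000·√(1 − 0.7260) ≈ 6.8572
Margin = 1.645 · 6.8572 ≈ 11.2801
90% CI: 98 ± 11.2801 = [86.7199, 109.2801]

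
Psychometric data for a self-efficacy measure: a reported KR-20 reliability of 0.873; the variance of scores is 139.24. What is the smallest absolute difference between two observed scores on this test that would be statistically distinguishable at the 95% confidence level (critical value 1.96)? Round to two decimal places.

SD = √139.24 ≃ 11.800
The standard error of measurement is 11.800·√(1 − 0.873) ≃ 11.800·0.356 ≃ 4.205.
SE_diff = √2 · SEM ≃ 5.947
Smallest detectable difference = 1.96·5.947 ≃ 11.656

11.66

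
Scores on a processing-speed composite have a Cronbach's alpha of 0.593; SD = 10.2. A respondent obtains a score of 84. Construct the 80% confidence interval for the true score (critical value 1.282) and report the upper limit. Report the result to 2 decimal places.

92.34

SEM = 10.200*√(1 − 0.593) ≈ 6.507
Half-width = 1.282*6.507 ≈ 8.342
Upper limit = 84 + 8.342 ≈ 92.342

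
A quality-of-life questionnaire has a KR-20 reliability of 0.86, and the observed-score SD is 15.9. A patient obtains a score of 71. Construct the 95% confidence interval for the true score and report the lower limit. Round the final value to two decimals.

SEM = 15.90000 × √(1 − 0.86000) = 15.90000 × √0.14000 ≈ 15.90000 × 0.37417 ≈ 5.94924
Margin = 1.96 × 5.94924 ≈ 11.66050
Lower bound: 71 − 11.66050 = 59.33950

59.34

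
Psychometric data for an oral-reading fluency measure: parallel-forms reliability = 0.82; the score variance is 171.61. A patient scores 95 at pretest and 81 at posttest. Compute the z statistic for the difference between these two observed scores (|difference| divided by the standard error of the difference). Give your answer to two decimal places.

σ = 171.61^(1/2) = 13.1000
The standard error of measurement is 13.1000*√(1 − 0.8200) ≈ 13.1000*0.4243 ≈ 5.5579.
SE_diff = SEM * √2 ≈ 5.5579 * 1.4142 ≈ 7.8600
z = |95 − 81| / 7.8600 = 14 / 7.8600 ≈ 1.7812

1.78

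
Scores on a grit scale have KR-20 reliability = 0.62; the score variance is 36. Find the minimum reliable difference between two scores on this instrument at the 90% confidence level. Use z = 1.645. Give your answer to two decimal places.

8.60

σ = 36^(1/2) = 6.00000
The standard error of measurement is 6.00000·√(1 − 0.62000) ≈ 6.00000·0.61644 ≈ 3.69865.
SE_diff = SEM · √2 ≈ 3.69865 · 1.41421 ≈ 5.23068
Smallest detectable difference = 1.645·5.23068 ≈ 8.60447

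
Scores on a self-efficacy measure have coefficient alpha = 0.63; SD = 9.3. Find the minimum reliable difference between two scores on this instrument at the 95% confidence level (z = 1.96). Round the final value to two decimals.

The standard error of measurement is 9.3000·√(1 − 0.6300) ≈ 9.3000·0.6083 ≈ 5.6570.
SE_diff = √2 · SEM ≈ 8.0002
Smallest detectable difference = 1.96·8.0002 ≈ 15.6803

15.68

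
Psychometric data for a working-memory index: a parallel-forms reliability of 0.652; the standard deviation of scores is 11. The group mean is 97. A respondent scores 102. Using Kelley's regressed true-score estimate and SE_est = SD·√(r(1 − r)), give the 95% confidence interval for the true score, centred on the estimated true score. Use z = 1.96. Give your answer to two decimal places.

T̂ = r·X + (1 − r)·M = 0.6520*102 + 0.3480*97 = 66.5040 + 33.7560 ≈ 100.2600
SE_est = SD * √(r(1 − r)) = 11.0000 * √0.2269 ≈ 11.0000 * 0.4763 ≈ 5.2397
95% CI: 100.2600 ± 10.2698 ≈ (89.9902, 110.5298)

[89.99, 110.53]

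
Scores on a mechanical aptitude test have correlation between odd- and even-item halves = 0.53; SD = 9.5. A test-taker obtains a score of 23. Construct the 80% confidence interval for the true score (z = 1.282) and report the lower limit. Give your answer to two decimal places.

r_full = 2·0.53 / (1 + 0.53) ≈ 0.6928
SEM = 9.5000·√(1 − 0.6928) ≈ 5.2653
1.282 · SEM ≈ 6.7502
Lower bound: 23 − 6.7502 = 16.2498

16.25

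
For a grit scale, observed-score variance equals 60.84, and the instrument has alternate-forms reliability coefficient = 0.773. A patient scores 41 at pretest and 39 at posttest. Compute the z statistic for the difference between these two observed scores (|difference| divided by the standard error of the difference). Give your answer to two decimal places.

SD = √60.84 ≈ 7.8000
The standard error of measurement is 7.8000×√(1 − 0.7730) ≈ 7.8000×0.4764 ≈ 3.7163.
SE_diff = √2 × SEM ≈ 5.2556
z = 2 / 5.2556 ≈ 0.3805

0.38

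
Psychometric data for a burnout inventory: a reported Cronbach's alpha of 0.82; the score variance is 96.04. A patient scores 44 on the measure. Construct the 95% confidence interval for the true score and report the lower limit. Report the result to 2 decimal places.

σ = 96.04^(1/2) = 9.80000
SEM = 9.80000 × √(1 − 0.82000) = 9.80000 × √0.18000 ≃ 9.80000 × 0.42426 ≃ 4.15779
1.96 × SEM ≃ 8.14926
Lower limit = 44 − 8.14926 ≃ 35.85074

35.85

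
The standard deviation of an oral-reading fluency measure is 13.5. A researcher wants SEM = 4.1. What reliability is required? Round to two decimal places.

r = 1 − (4.1000/13.5)² ≈ 1 − 0.0922 ≈ 0.9078

0.91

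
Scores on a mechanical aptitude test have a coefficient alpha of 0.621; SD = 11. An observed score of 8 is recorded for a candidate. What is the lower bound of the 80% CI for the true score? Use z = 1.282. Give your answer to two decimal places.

The standard error of measurement is 11.000·√(1 − 0.621) ≃ 11.000·0.616 ≃ 6.772.
Half-width = 1.282·6.772 ≃ 8.682
Lower bound: 8 − 8.682 = -0.682

-0.68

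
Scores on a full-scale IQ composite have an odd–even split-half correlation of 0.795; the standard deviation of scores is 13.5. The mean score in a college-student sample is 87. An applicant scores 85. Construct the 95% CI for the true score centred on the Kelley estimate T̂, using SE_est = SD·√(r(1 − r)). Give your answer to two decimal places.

[76.81, 93.64]

Spearman-Brown: r = 2(0.795) / (1 + 0.795) = 1.590 / 1.795 ≈ 0.886
T̂ = r·X + (1 − r)·M = 0.886×85 + 0.114×87 ≈ 75.292 + 9.936 ≈ 85.228
SE_est = SD × √(r(1 − r)) = 13.500 × √0.101 ≈ 13.500 × 0.318 ≈ 4.294
95% CI: 85.228 ± 8.416 ≈ (76.813, 93.644)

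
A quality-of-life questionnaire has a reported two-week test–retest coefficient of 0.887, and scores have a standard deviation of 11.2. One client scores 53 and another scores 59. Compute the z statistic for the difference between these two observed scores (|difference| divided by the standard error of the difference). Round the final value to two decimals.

1.13

SEM = 11.200 · √(1 − 0.887) = 11.200 · √0.113 ≈ 11.200 · 0.336 ≈ 3.765
SE_diff = √2 · SEM ≈ 5.324
z = |53 − 59| / 5.324 = 6 / 5.324 ≈ 1.127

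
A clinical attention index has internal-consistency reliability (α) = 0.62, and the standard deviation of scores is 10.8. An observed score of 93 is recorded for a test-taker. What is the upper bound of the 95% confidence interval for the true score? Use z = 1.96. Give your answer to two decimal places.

106.05

SEM = 10.800·√(1 − 0.620) ≈ 6.658
Margin = 1.96 · 6.658 ≈ 13.049
Upper limit = 93 + 13.049 ≈ 106.049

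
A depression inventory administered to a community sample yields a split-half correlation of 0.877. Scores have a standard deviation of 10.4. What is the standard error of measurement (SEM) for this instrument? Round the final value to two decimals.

2.66

r_full = 2·0.877 / (1 + 0.877) ≈ 0.9345
SEM = 10.4000*√(1 − 0.9345) ≈ 2.6623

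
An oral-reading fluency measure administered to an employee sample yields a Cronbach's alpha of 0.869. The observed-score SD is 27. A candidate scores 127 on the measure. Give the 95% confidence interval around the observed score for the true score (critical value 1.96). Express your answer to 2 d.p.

[107.85, 146.15]

SEM = 27.000 * √(1 − 0.869) = 27.000 * √0.131 ≃ 27.000 * 0.362 ≃ 9.772
Half-width = 1.96*9.772 ≃ 19.154
Interval: (107.846, 146.154)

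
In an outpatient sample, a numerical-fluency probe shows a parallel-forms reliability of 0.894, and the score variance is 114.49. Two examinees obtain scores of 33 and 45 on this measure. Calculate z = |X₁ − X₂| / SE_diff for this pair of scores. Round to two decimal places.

SD = √114.49 = 10.7000
SEM = 10.7000 · √(1 − 0.8940) = 10.7000 · √0.1060 ≃ 10.7000 · 0.3256 ≃ 3.4837
SE_diff = SEM · √2 ≃ 3.4837 · 1.4142 ≃ 4.9266
z = |33 − 45| / 4.9266 = 12 / 4.9266 ≃ 2.4357

2.44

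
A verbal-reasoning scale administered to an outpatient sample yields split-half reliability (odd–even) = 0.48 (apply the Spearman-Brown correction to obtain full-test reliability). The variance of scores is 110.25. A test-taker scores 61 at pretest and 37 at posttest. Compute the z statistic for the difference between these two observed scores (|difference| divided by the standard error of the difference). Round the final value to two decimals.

2.73

σ = 110.25^(1/2) = 10.500
r_full = 2·0.48 / (1 + 0.48) ≈ 0.649
SEM = 10.500 * √(1 − 0.649) = 10.500 * √0.351 ≈ 10.500 * 0.593 ≈ 6.224
SE_diff = SEM * √2 ≈ 6.224 * 1.414 ≈ 8.802
z = 24 / 8.802 ≈ 2.727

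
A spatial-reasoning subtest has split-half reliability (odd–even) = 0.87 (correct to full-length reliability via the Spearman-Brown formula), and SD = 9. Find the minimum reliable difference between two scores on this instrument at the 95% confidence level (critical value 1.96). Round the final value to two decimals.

r_full = 2·0.87 / (1 + 0.87) ≈ 0.9305
SEM = 9.0000 * √(1 − 0.9305) = 9.0000 * √0.0695 ≈ 9.0000 * 0.2637 ≈ 2.3730
Standard error of the difference = 2.3730·√2 ≈ 3.3559
Smallest detectable difference = 1.96*3.3559 ≈ 6.5776

6.58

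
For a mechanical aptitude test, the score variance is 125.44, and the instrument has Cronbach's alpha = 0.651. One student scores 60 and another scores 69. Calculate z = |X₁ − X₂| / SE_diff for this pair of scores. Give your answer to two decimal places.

0.96

SD = √125.44 ≈ 11.2000
SEM = 11.2000×√(1 − 0.6510) ≈ 6.6165
SE_diff = SEM × √2 ≈ 6.6165 × 1.4142 ≈ 9.3572
z = 9 / 9.3572 ≈ 0.9618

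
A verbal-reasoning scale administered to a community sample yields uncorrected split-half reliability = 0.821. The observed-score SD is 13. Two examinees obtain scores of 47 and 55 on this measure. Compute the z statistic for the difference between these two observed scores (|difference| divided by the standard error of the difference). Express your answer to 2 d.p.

Spearman-Brown: r = 2(0.821) / (1 + 0.821) = 1.64200 / 1.82100 ≃ 0.90170
SEM = 13.00000*√(1 − 0.90170) ≃ 4.07582
SE_diff = √2 * SEM ≃ 5.76408
z = 8 / 5.76408 ≃ 1.38791

1.39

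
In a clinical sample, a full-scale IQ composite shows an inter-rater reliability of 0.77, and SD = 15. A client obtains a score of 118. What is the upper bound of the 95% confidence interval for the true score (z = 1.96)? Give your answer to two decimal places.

132.10

SEM = 15.0000×√(1 − 0.7700) ≈ 7.1937
Margin = 1.96 × 7.1937 ≈ 14.0997
Upper limit = 118 + 14.0997 ≈ 132.0997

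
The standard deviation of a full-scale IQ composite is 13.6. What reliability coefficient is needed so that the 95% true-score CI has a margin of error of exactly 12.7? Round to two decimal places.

0.77

SEM needed = half-width / z = 12.7/1.96 ≃ 6.4796
r = 1 − (6.4796/13.6)² ≃ 1 − 0.2270 ≃ 0.7730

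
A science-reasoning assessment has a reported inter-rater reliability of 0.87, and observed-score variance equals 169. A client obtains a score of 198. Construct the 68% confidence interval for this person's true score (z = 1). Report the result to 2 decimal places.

SD = √169 = 13.0000
The standard error of measurement is 13.0000*√(1 − 0.8700) ≈ 13.0000*0.3606 ≈ 4.6872.
1 * SEM ≈ 4.6872
Interval: (193.3128, 202.6872)

[193.31, 202.69]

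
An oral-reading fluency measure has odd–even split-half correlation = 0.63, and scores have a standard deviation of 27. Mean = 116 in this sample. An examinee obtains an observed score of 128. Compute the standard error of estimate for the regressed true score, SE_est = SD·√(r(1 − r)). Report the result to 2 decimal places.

r_full = 2·0.63 / (1 + 0.63) ≈ 0.77301
SE_est = SD · √(r(1 − r)) = 27.00000 · √0.17547 ≈ 27.00000 · 0.41889 ≈ 11.30999

11.31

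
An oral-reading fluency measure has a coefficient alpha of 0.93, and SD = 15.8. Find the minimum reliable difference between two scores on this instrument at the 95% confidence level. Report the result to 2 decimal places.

SEM = 15.8000 × √(1 − 0.9300) = 15.8000 × √0.0700 ≃ 15.8000 × 0.2646 ≃ 4.1803
Standard error of the difference = 4.1803·√2 ≃ 5.9118
Minimum reliable difference = 1.96 × SE_diff ≃ 1.96 × 5.9118 ≃ 11.5872

11.59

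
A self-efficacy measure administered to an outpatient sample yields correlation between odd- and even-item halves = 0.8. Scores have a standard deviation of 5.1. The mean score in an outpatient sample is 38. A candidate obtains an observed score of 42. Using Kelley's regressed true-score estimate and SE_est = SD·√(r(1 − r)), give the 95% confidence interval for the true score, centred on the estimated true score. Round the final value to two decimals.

[38.41, 44.70]

r_full = 2·0.8 / (1 + 0.8) ≃ 0.8889
T̂ = r·X + (1 − r)·M = 0.8889·42 + 0.1111·38 ≃ 37.3333 + 4.2222 ≃ 41.5556
SE_est = SD · √(r(1 − r)) = 5.1000 · √0.0988 ≃ 5.1000 · 0.3143 ≃ 1.6028
95% CI: 41.5556 ± 3.1414 ≃ (38.4141, 44.6970)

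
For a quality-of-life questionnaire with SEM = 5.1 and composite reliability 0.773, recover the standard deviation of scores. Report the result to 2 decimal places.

10.70

SD = 5.1 / √(1 − 0.773) ≈ 10.704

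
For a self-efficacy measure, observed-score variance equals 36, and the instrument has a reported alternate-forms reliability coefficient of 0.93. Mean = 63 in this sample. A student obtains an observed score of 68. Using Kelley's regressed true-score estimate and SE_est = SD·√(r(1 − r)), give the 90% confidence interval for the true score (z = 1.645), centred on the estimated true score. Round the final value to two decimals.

[65.13, 70.17]

σ = 36^(1/2) = 6.0000
Estimated true score = 0.9300×68 + (1 − 0.9300)×63 ≈ 67.6500
SE_est = SD × √(r(1 − r)) = 6.0000 × √0.0651 ≈ 6.0000 × 0.2551 ≈ 1.5309
90% CI: 67.6500 ± 2.5183 ≈ (65.1317, 70.1683)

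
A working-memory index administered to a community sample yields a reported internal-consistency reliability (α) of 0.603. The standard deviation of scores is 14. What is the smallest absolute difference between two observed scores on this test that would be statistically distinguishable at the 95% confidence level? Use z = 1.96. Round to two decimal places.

24.45

SEM = 14.0000 · √(1 − 0.6030) = 14.0000 · √0.3970 ≈ 14.0000 · 0.6301 ≈ 8.8211
SE_diff = SEM · √2 ≈ 8.8211 · 1.4142 ≈ 12.4749
Smallest detectable difference = 1.96·12.4749 ≈ 24.4509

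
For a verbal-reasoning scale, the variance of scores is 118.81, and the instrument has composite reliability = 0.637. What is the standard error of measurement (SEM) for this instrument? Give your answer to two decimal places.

SD = √118.81 = 10.90000
The standard error of measurement is 10.90000·√(1 − 0.63700) ≃ 10.90000·0.60249 ≃ 6.56719.

6.57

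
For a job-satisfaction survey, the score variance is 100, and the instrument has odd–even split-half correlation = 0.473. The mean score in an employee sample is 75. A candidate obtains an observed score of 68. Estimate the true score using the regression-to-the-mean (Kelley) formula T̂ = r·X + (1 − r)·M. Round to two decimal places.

r_full = 2·0.473 / (1 + 0.473) ≈ 0.64223
T̂ = r·X + (1 − r)·M = 0.64223·68 + 0.35777·75 ≈ 43.67142 + 26.83299 ≈ 70.50441

70.50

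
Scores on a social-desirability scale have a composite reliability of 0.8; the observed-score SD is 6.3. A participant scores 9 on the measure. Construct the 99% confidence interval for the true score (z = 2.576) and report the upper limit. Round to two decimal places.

16.26

SEM = 6.3000·√(1 − 0.8000) ≃ 2.8174
Margin = 2.576 · 2.8174 ≃ 7.2577
Upper limit = 9 + 7.2577 ≃ 16.2577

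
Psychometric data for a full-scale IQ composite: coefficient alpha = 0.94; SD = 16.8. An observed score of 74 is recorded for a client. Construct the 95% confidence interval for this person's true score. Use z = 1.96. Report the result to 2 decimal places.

[65.93, 82.07]

SEM = 16.80000 * √(1 − 0.94000) = 16.80000 * √0.06000 ≃ 16.80000 * 0.24495 ≃ 4.11514
1.96 * SEM ≃ 8.06568
CI = 74 ± 8.06568 → [65.93432, 82.06568]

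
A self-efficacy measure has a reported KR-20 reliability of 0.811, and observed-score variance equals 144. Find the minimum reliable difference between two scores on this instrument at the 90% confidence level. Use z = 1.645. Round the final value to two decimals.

12.14

SD = √144 ≃ 12.0000
SEM = 12.0000 · √(1 − 0.8110) = 12.0000 · √0.1890 ≃ 12.0000 · 0.4347 ≃ 5.2169
SE_diff = SEM · √2 ≃ 5.2169 · 1.4142 ≃ 7.3778
Smallest detectable difference = 1.645·7.3778 ≃ 12.1365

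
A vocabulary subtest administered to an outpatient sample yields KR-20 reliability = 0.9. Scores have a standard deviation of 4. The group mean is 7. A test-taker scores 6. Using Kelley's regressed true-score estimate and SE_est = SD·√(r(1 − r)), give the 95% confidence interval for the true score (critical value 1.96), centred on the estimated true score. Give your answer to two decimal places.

[3.75, 8.45]

T̂ = r·X + (1 − r)·M = 0.900*6 + 0.100*7 = 5.400 + 0.700 ≈ 6.100
SE_est = 4.000*√(0.900*0.100) ≈ 1.200
CI = 6.100 ± 1.96 * 1.200 → [3.748, 8.452]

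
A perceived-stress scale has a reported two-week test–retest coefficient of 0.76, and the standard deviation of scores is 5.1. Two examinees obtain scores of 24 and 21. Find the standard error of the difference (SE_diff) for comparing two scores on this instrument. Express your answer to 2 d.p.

SEM = 5.1000×√(1 − 0.7600) ≃ 2.4985
Standard error of the difference = 2.4985·√2 ≃ 3.5334

3.53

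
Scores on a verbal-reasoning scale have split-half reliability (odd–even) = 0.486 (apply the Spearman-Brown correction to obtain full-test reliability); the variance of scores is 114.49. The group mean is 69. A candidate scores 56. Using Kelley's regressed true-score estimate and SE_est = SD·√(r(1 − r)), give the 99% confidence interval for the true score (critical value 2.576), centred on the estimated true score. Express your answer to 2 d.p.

[47.39, 73.61]

SD = √114.49 ≈ 10.7000
Full-length reliability (Spearman-Brown) = 2(0.486)/(1+0.486) ≈ 0.6541
T̂ = 0.6541(56) + 0.3459(69) ≈ 60.4966
SE_est = SD · √(r(1 − r)) = 10.7000 · √0.2263 ≈ 10.7000 · 0.4757 ≈ 5.0896
CI = 60.4966 ± 2.576 · 5.0896 → [47.3859, 73.6073]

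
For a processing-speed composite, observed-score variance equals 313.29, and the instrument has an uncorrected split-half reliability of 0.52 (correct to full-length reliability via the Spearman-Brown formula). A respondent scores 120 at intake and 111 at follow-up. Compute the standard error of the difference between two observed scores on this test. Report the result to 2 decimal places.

14.07

SD = √313.29 = 17.7000
Full-length reliability (Spearman-Brown) = 2(0.52)/(1+0.52) ≈ 0.6842
SEM = 17.7000*√(1 − 0.6842) ≈ 9.9465
SE_diff = √2 * SEM ≈ 14.0665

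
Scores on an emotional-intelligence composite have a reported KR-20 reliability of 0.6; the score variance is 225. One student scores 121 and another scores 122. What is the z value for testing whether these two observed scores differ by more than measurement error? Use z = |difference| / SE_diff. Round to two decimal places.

σ = 225^(1/2) = 15.0000
SEM = 15.0000 · √(1 − 0.6000) = 15.0000 · √0.4000 ≈ 15.0000 · 0.6325 ≈ 9.4868
SE_diff = √2 · SEM ≈ 13.4164
z = |121 − 122| / 13.4164 = 1 / 13.4164 ≈ 0.0745

0.07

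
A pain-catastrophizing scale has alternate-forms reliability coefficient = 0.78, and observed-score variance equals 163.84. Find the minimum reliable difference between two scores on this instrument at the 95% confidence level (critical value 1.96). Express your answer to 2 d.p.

SD = √163.84 = 12.800
SEM = 12.800*√(1 − 0.780) ≈ 6.004
SE_diff = √2 * SEM ≈ 8.491
Minimum reliable difference = 1.96 * SE_diff ≈ 1.96 * 8.491 ≈ 16.641

16.64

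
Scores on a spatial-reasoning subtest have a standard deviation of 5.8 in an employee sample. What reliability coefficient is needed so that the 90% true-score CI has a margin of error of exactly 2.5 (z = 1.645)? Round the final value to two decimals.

0.93

SEM needed = half-width / z = 2.5/1.645 ≈ 1.5198
r = 1 − (1.5198/5.8)² ≈ 1 − 0.0687 ≈ 0.9313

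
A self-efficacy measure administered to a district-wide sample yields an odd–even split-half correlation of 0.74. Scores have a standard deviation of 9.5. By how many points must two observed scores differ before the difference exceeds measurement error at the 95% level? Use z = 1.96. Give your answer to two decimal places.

10.18

Spearman-Brown: r = 2(0.74) / (1 + 0.74) = 1.480 / 1.740 ≈ 0.851
SEM = 9.500 · √(1 − 0.851) = 9.500 · √0.149 ≈ 9.500 · 0.387 ≈ 3.672
SE_diff = SEM · √2 ≈ 3.672 · 1.414 ≈ 5.193
Minimum reliable difference = 1.96 · SE_diff ≈ 1.96 · 5.193 ≈ 10.179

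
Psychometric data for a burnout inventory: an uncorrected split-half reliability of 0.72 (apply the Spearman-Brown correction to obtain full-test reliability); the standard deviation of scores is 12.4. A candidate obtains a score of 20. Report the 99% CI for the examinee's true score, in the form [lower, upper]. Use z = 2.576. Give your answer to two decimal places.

Full-length reliability (Spearman-Brown) = 2(0.72)/(1+0.72) ≈ 0.8372
The standard error of measurement is 12.4000·√(1 − 0.8372) ≈ 12.4000·0.4035 ≈ 5.0031.
Margin = 2.576 · 5.0031 ≈ 12.8879
CI = 20 ± 12.8879 → [7.1121, 32.8879]

[7.11, 32.89]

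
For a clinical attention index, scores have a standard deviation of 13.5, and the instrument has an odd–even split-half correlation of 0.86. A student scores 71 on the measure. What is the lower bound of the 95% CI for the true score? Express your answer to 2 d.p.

63.74

r_full = 2·0.86 / (1 + 0.86) ≈ 0.9247
SEM = 13.5000 × √(1 − 0.9247) = 13.5000 × √0.0753 ≈ 13.5000 × 0.2744 ≈ 3.7037
Half-width = 1.96×3.7037 ≈ 7.2593
Lower bound: 71 − 7.2593 = 63.7407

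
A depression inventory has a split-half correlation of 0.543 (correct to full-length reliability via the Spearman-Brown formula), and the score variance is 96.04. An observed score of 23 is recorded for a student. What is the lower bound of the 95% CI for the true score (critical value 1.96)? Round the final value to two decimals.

SD = √96.04 = 9.8000
Spearman-Brown: r = 2(0.543) / (1 + 0.543) = 1.0860 / 1.5430 ≈ 0.7038
SEM = 9.8000×√(1 − 0.7038) ≈ 5.3334
1.96 × SEM ≈ 10.4534
Lower bound: 23 − 10.4534 = 12.5466

12.55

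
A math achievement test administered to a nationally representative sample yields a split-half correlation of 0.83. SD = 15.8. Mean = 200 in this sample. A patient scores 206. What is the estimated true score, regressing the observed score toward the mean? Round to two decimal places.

205.44

Full-length reliability (Spearman-Brown) = 2(0.83)/(1+0.83) ≈ 0.907
Estimated true score = 0.907*206 + (1 − 0.907)*200 ≈ 205.443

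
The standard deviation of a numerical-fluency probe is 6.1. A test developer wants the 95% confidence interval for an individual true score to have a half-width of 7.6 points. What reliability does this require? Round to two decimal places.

0.60

Required SEM = 7.6 / 1.96 ≈ 3.87755
Required reliability = 1 − (SEM/SD)² = 1 − 0.40407 ≈ 0.59593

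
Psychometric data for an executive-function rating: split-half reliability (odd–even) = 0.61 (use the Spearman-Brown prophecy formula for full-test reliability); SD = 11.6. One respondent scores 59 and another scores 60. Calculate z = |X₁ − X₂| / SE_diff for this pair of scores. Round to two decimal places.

0.12

Spearman-Brown: r = 2(0.61) / (1 + 0.61) = 1.220 / 1.610 ≈ 0.758
SEM = 11.600 × √(1 − 0.758) = 11.600 × √0.242 ≈ 11.600 × 0.492 ≈ 5.709
SE_diff = SEM × √2 ≈ 5.709 × 1.414 ≈ 8.074
z = 1 / 8.074 ≈ 0.124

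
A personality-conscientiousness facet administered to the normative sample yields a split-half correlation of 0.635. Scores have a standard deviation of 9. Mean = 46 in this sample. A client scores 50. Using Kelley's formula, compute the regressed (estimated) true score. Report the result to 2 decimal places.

Spearman-Brown: r = 2(0.635) / (1 + 0.635) = 1.270 / 1.635 ≈ 0.777
T̂ = r·X + (1 − r)·M = 0.777*50 + 0.223*46 ≈ 38.838 + 10.269 ≈ 49.107

49.11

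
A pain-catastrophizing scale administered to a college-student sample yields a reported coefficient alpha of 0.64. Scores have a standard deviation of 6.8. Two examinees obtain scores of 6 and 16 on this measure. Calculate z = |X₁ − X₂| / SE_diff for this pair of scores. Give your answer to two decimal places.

1.73

SEM = 6.8000 · √(1 − 0.6400) = 6.8000 · √0.3600 ≃ 6.8000 · 0.6000 ≃ 4.0800
Standard error of the difference = 4.0800·√2 ≃ 5.7700
z = |6 − 16| / 5.7700 = 10 / 5.7700 ≃ 1.7331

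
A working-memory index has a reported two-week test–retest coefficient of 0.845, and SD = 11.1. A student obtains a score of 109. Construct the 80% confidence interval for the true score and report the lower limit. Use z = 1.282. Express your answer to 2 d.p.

103.40

SEM = 11.1000×√(1 − 0.8450) ≃ 4.3701
Margin = 1.282 × 4.3701 ≃ 5.6024
Lower bound: 109 − 5.6024 = 103.3976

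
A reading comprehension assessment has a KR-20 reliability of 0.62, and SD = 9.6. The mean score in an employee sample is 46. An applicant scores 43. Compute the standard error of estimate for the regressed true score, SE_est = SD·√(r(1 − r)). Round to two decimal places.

4.66

SE_est = 9.600×√(0.620×0.380) ≈ 4.660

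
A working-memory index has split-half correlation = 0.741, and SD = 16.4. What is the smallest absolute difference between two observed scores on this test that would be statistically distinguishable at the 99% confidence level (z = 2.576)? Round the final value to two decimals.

23.04

r_full = 2·0.741 / (1 + 0.741) ≈ 0.851
The standard error of measurement is 16.400*√(1 − 0.851) ≈ 16.400*0.386 ≈ 6.325.
SE_diff = SEM * √2 ≈ 6.325 * 1.414 ≈ 8.946
Minimum reliable difference = 2.576 * SE_diff ≈ 2.576 * 8.946 ≈ 23.044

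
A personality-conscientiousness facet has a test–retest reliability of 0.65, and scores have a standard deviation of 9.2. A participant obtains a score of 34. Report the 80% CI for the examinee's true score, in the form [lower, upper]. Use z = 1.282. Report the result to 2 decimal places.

[27.02, 40.98]

SEM = 9.200 * √(1 − 0.650) = 9.200 * √0.350 ≈ 9.200 * 0.592 ≈ 5.443
Margin = 1.282 * 5.443 ≈ 6.978
80% CI: 34 ± 6.978 = [27.022, 40.978]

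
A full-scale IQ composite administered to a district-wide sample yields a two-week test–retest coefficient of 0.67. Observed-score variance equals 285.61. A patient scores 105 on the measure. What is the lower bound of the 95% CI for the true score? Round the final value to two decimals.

SD = √285.61 = 16.90000
SEM = 16.90000 * √(1 − 0.67000) = 16.90000 * √0.33000 ≃ 16.90000 * 0.57446 ≃ 9.70831
Half-width = 1.96*9.70831 ≃ 19.02829
Lower bound: 105 − 19.02829 = 85.97171

85.97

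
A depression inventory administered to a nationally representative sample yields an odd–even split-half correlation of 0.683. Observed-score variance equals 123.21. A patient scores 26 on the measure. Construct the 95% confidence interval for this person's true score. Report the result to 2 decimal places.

SD = √123.21 ≈ 11.10000
Full-length reliability (Spearman-Brown) = 2(0.683)/(1+0.683) ≈ 0.81165
The standard error of measurement is 11.10000*√(1 − 0.81165) ≈ 11.10000*0.43400 ≈ 4.81738.
Margin = 1.96 * 4.81738 ≈ 9.44206
Interval: (16.55794, 35.44206)

[16.56, 35.44]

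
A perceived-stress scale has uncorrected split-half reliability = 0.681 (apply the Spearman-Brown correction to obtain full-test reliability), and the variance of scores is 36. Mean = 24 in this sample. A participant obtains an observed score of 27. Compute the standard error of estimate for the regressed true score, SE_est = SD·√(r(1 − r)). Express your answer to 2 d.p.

SD = √36 = 6.000
Full-length reliability (Spearman-Brown) = 2(0.681)/(1+0.681) ≈ 0.810
SE_est = 6.000·√(0.810·0.190) ≈ 2.353

2.35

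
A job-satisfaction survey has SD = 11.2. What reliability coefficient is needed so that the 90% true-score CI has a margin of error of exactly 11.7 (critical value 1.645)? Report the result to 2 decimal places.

0.60

Required SEM = 11.7 / 1.645 ≈ 7.112
r = 1 − (SEM / SD)² = 1 − (7.112 / 11.2)² ≈ 1 − 0.403 ≈ 0.597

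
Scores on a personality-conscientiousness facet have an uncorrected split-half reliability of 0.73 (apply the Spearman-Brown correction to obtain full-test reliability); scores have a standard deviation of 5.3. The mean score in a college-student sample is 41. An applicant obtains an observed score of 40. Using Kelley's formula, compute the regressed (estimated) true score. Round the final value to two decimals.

Spearman-Brown: r = 2(0.73) / (1 + 0.73) = 1.4600 / 1.7300 ≃ 0.8439
T̂ = 0.8439(40) + 0.1561(41) ≃ 40.1561

40.16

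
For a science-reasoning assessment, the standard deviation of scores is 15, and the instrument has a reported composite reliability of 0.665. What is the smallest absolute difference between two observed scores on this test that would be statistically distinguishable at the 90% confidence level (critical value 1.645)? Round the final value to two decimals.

SEM = 15.0000 * √(1 − 0.6650) = 15.0000 * √0.3350 ≈ 15.0000 * 0.5788 ≈ 8.6819
Standard error of the difference = 8.6819·√2 ≈ 12.2780
Smallest detectable difference = 1.645*12.2780 ≈ 20.1974

20.20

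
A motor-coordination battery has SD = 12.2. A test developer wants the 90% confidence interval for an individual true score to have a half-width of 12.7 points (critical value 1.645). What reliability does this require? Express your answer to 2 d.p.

0.60

Required SEM = 12.7 / 1.645 ≃ 7.7204
r = 1 − (SEM / SD)² = 1 − (7.7204 / 12.2)² ≃ 1 − 0.4005 ≃ 0.5995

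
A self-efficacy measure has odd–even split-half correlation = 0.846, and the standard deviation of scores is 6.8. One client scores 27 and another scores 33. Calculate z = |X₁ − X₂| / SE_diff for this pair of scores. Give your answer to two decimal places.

r_full = 2·0.846 / (1 + 0.846) ≈ 0.9166
SEM = 6.8000 · √(1 − 0.9166) = 6.8000 · √0.0834 ≈ 6.8000 · 0.2888 ≈ 1.9641
SE_diff = √2 · SEM ≈ 2.7776
z = |27 − 33| / 2.7776 = 6 / 2.7776 ≈ 2.1601

2.16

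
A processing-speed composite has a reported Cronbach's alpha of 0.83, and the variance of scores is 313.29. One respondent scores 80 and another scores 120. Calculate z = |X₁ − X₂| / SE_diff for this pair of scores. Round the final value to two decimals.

3.88

σ = 313.29^(1/2) = 17.70000
The standard error of measurement is 17.70000×√(1 − 0.83000) ≈ 17.70000×0.41231 ≈ 7.29790.
Standard error of the difference = 7.29790·√2 ≈ 10.32078
z = |80 − 120| / 10.32078 = 40 / 10.32078 ≈ 3.87567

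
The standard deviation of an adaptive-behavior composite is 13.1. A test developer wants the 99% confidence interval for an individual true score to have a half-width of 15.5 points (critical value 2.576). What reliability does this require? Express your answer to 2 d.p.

Required SEM = 15.5 / 2.576 ≈ 6.017
r = 1 − (6.017/13.1)² ≈ 1 − 0.211 ≈ 0.789

0.79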